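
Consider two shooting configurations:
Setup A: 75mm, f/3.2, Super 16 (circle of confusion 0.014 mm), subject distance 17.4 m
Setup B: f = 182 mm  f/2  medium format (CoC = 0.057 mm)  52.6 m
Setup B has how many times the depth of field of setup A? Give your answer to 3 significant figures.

4.01

Setup A: H = 75²/(3.2×0.014) + 75 ≈ 125633.0 mm; DoF = Df − Dn = 20185.2 − 15290.2 ≈ 4895.0 mm.
Setup B: H = 182²/(2×0.057) + 182 ≈ 290743.4 mm; DoF = Df − Dn = 64178 − 44561 ≈ 19617 mm.
Ratio = 19617 / 4895.0 ≈ 4.01.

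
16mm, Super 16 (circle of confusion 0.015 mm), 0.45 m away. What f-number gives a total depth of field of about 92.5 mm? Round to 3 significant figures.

f/4

Write h = H − f = f²/(N·c). The thin-lens limits are Dn = s·h/(h + (s−f)) and Df = s·h/(h − (s−f)), so DoF = Df − Dn = 2·s·(s−f)·h / (h² − (s−f)²).
That is a quadratic in h: DoF·h² − 2·s·(s−f)·h − DoF·(s−f)² = 0 ⇒ h = (s−f)·(s + √(s² + DoF²)) / DoF = 434 × (450 + √(450² + 92.5²)) / 92.5 = 434 × (450 + 459.409) / 92.5 ≈ 4266.8 mm.
Then N = f²/(c·h) = 16² / (0.015 × 4266.8) = 256 / 64.003 ≈ 4.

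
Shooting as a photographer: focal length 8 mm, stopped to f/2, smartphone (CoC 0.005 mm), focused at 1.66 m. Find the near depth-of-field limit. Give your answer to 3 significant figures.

Hyperfocal distance H = f²/(N·c) + f = 8²/(2 × 0.005) + 8 = 64/0.01 + 8 ≈ 6408.0 mm ≈ 6.408 m.
Near limit Dn = s·(H − f)/(H + s − 2f) = 1660 × (6408.0 − 8) / (6408.0 + 1660 − 2 × 8) = 1660 × 6400.0 / 8052.0 ≈ 1319.4 mm ≈ 1.32 m.

1.32 m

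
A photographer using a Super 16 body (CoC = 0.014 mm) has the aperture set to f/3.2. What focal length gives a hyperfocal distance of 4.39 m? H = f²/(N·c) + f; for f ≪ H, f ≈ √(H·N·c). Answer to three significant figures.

14.0 mm

From H = f²/(N·c) + f, with f ≪ H: f ≈ √(H·N·c) = √(4390 × 3.2 × 0.014) = √196.67 ≈ 14.02 mm.
The +f correction barely moves this — solving exactly, f² + N·c·f − N·c·H = 0 ⇒ f = (−N·c + √((N·c)² + 4·N·c·H))/2 = (−0.0448 + √786.69)/2 ≈ 14.002 mm, so f ≈ 14.0 mm.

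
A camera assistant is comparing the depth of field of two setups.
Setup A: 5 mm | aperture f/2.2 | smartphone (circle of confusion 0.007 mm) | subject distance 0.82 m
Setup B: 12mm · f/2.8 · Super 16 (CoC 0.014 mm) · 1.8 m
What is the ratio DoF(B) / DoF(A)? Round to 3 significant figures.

Setup A: H = 5²/(2.2×0.007) + 5 ≈ 1628.4 mm; DoF = Df − Dn = 1646.7 − 545.9 ≈ 1100.8 mm.
Setup B: H = 12²/(2.8×0.014) + 12 ≈ 3685.5 mm; DoF = Df − Dn = 3506.9 − 1210.7 ≈ 2296.2 mm.
Ratio = 2296.2 / 1100.8 ≈ 2.09.

2.09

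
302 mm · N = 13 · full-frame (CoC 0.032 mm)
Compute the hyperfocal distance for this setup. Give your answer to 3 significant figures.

Hyperfocal distance H = f²/(N·c) + f = 302²/(13 × 0.032) + 302 = 91204/0.416 + 302 ≈ 219542.4 mm ≈ 220 m.

220 m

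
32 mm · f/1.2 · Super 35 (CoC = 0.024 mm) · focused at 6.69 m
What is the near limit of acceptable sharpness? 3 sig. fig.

5.63 m

Hyperfocal distance H = f²/(N·c) + f = 32²/(1.2 × 0.024) + 32 = 1024/0.0288 + 32 ≈ 35587.6 mm ≈ 35.59 m.
Near limit Dn = s·(H − f)/(H + s − 2f) = 6690 × (35587.6 − 32) / (35587.6 + 6690 − 2 × 32) = 6690 × 35555.6 / 42213.6 ≈ 5634.8 mm ≈ 5.63 m.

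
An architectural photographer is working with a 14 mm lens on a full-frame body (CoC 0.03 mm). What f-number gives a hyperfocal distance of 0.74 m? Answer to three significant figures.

Rearrange H = f²/(N·c) + f for N: N = f² / ((H − f)·c).
N = 14² / ((740 − 14) × 0.03) = 196 / 21.78 ≈ 9.

f/9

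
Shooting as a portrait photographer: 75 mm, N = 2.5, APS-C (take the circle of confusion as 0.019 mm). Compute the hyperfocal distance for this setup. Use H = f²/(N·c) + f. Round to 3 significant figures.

118 m

Hyperfocal distance H = f²/(N·c) + f = 75²/(2.5 × 0.019) + 75 = 5625/0.0475 + 75 ≈ 118496.1 mm ≈ 118 m.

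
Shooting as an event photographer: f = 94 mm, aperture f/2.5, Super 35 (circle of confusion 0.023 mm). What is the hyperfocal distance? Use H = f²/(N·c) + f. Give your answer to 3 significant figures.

154 m

Hyperfocal distance H = f²/(N·c) + f = 94²/(2.5 × 0.023) + 94 = 8836/0.0575 + 94 ≈ 153763.6 mm ≈ 154 m.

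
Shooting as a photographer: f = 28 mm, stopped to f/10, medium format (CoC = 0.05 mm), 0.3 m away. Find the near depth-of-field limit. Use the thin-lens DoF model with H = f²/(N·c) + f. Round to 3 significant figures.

256 mm

Hyperfocal distance H = f²/(N·c) + f = 28²/(10 × 0.05) + 28 = 784/0.5 + 28 ≈ 1596.0 mm ≈ 1.596 m.
Near limit Dn = s·(H − f)/(H + s − 2f) = 300 × (1596.0 − 28) / (1596.0 + 300 − 2 × 28) = 300 × 1568.0 / 1840.0 ≈ 255.65 mm.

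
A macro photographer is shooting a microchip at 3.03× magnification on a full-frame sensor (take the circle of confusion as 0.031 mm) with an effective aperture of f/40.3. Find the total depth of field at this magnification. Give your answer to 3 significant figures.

0.272 mm

At magnification m, DoF ≈ 2·N_eff·c/m² = 2 × 40.3 × 0.031 / 3.03² = 2.499 / 9.181 ≈ 0.272 mm.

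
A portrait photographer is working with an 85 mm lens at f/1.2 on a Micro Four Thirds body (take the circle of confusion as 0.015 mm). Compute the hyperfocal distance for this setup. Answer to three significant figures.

Hyperfocal distance H = f²/(N·c) + f = 85²/(1.2 × 0.015) + 85 = 7225/0.018 + 85 ≈ 401473.9 mm ≈ 401 m.

401 m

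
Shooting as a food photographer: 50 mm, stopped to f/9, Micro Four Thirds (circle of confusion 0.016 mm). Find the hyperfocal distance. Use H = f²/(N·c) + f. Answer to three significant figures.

Hyperfocal distance H = f²/(N·c) + f = 50²/(9 × 0.016) + 50 = 2500/0.144 + 50 ≈ 17411.1 mm ≈ 17.4 m.

17.4 m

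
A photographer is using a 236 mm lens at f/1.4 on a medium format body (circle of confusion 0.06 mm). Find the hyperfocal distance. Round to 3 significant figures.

663 m

Hyperfocal distance H = f²/(N·c) + f = 236²/(1.4 × 0.06) + 236 = 55696/0.084 + 236 ≈ 663283.6 mm ≈ 663 m.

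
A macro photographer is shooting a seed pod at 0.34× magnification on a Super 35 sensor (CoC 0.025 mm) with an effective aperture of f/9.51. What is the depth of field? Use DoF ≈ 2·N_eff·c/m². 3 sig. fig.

4.11 mm

At magnification m, DoF ≈ 2·N_eff·c/m² = 2 × 9.51 × 0.025 / 0.34² = 0.4755 / 0.1156 ≈ 4.11 mm.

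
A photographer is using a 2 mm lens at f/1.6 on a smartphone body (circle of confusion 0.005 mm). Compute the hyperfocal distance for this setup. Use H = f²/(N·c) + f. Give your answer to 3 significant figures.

Hyperfocal distance H = f²/(N·c) + f = 2²/(1.6 × 0.005) + 2 = 4/0.008 + 2 ≈ 502.0 mm ≈ 0.502 m.

0.502 m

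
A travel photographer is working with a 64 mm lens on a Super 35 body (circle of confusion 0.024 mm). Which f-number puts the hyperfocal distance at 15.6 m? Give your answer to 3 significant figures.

f/11

Rearrange H = f²/(N·c) + f for N: N = f² / ((H − f)·c).
N = 64² / ((15600 − 64) × 0.024) = 4096 / 372.9 ≈ 11.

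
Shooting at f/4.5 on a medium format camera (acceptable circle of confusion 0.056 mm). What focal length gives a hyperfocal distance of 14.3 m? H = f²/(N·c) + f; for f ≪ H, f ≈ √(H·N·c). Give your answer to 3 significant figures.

59.9 mm

From H = f²/(N·c) + f, with f ≪ H: f ≈ √(H·N·c) = √(14300 × 4.5 × 0.056) = √3603.6 ≈ 60.03 mm.
Exact: f² + N·c·f − N·c·H = 0 ⇒ f = (−N·c + √((N·c)² + 4·N·c·H))/2 = (−0.252 + √14414)/2 ≈ 59.904 mm ≈ 59.9 mm.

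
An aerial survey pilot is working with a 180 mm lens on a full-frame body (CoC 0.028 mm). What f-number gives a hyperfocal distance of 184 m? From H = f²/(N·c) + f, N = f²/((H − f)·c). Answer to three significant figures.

f/6.29

Rearrange H = f²/(N·c) + f for N: N = f² / ((H − f)·c).
N = 180² / ((184000 − 180) × 0.028) = 32400 / 5147 ≈ 6.29.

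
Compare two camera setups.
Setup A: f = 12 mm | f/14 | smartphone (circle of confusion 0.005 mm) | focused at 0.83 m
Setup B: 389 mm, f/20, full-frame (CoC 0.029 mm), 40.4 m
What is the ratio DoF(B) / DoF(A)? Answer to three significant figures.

16.2

Setup A: H = 12²/(14×0.005) + 12 ≈ 2069.1 mm; DoF = Df − Dn = 1377.91 − 593.86 ≈ 784.05 mm.
Setup B: H = 389²/(20×0.029) + 389 ≈ 261287.3 mm; DoF = Df − Dn = 47718 − 35028 ≈ 12690 mm.
Ratio = 12690 / 784.05 ≈ 16.2.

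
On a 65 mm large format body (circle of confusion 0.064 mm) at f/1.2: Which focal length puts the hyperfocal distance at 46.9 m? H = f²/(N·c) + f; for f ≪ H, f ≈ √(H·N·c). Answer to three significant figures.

From H = f²/(N·c) + f, with f ≪ H: f ≈ √(H·N·c) = √(46900 × 1.2 × 0.064) = √3601.9 ≈ 60.02 mm.
The +f correction barely moves this — solving exactly, f² + N·c·f − N·c·H = 0 ⇒ f = (−N·c + √((N·c)² + 4·N·c·H))/2 = (−0.0768 + √14408)/2 ≈ 59.978 mm, so f ≈ 60.0 mm.

60.0 mm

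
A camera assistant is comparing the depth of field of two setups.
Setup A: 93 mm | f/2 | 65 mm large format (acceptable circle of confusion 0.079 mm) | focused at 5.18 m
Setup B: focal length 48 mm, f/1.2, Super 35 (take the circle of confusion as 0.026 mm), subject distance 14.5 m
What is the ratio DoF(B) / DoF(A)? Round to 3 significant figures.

6.08

Setup A: H = 93²/(2×0.079) + 93 ≈ 54833.5 mm; DoF = Df − Dn = 5710.69 − 4739.56 ≈ 971.13 mm.
Setup B: H = 48²/(1.2×0.026) + 48 ≈ 73894.2 mm; DoF = Df − Dn = 18028.2 − 12126.7 ≈ 5901.5 mm.
Ratio = 5901.5 / 971.13 ≈ 6.08.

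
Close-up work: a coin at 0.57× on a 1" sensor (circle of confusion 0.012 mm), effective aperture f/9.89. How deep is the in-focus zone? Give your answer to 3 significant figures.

0.731 mm

At magnification m, DoF ≈ 2·N_eff·c/m² = 2 × 9.89 × 0.012 / 0.57² = 0.2374 / 0.3249 ≈ 0.731 mm.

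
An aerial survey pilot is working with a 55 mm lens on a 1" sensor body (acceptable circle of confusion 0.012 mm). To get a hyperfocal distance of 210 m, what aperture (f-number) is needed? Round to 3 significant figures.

Rearrange H = f²/(N·c) + f for N: N = f² / ((H − f)·c).
N = 55² / ((210000 − 55) × 0.012) = 3025 / 2519 ≈ 1.20.

f/1.20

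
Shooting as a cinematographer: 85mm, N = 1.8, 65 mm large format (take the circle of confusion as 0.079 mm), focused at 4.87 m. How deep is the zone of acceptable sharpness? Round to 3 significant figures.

0.925 m

Hyperfocal distance H = f²/(N·c) + f = 85²/(1.8 × 0.079) + 85 = 7225/0.1422 + 85 ≈ 50893.7 mm ≈ 50.89 m.
Near limit Dn = s·(H − f)/(H + s − 2f) = 4870 × (50893.7 − 85) / (50893.7 + 4870 − 2 × 85) = 4870 × 50808.7 / 55593.7 ≈ 4450.83 mm.
Far limit Df = s·(H − f)/(H − s) = 4870 × (50893.7 − 85) / (50893.7 − 4870) = 4870 × 50808.7 / 46023.7 ≈ 5376.32 mm.
Depth of field = Df − Dn = 5376.32 − 4450.83 ≈ 925.49 mm ≈ 0.925 m.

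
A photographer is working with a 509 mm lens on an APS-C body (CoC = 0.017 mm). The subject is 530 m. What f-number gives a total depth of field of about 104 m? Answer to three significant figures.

Write h = H − f = f²/(N·c). The thin-lens limits are Dn = s·h/(h + (s−f)) and Df = s·h/(h − (s−f)), so DoF = Df − Dn = 2·s·(s−f)·h / (h² − (s−f)²).
That is a quadratic in h: DoF·h² − 2·s·(s−f)·h − DoF·(s−f)² = 0 ⇒ h = (s−f)·(s + √(s² + DoF²)) / DoF = 529491 × (530000 + √(530000² + 104000²)) / 104000 = 529491 × (530000 + 540107) / 104000 ≈ 5448195 mm.
Then N = f²/(c·h) = 509² / (0.017 × 5448195) = 259081 / 92619 ≈ 2.80.

f/2.80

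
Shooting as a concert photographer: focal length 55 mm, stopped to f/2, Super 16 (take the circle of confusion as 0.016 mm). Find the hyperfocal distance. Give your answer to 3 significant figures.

Hyperfocal distance H = f²/(N·c) + f = 55²/(2 × 0.016) + 55 = 3025/0.032 + 55 ≈ 94586.2 mm ≈ 94.6 m.

94.6 m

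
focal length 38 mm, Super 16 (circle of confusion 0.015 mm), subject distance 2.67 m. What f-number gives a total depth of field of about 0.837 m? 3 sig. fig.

f/5.60

Write h = H − f = f²/(N·c). The thin-lens limits are Dn = s·h/(h + (s−f)) and Df = s·h/(h − (s−f)), so DoF = Df − Dn = 2·s·(s−f)·h / (h² − (s−f)²).
That is a quadratic in h: DoF·h² − 2·s·(s−f)·h − DoF·(s−f)² = 0 ⇒ h = (s−f)·(s + √(s² + DoF²)) / DoF = 2632 × (2670 + √(2670² + 837²)) / 837 = 2632 × (2670 + 2798.12) / 837 ≈ 17195 mm.
Then N = f²/(c·h) = 38² / (0.015 × 17195) = 1444 / 257.92 ≈ 5.60.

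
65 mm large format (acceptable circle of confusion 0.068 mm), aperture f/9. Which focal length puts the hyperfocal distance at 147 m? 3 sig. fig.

300 mm

From H = f²/(N·c) + f, with f ≪ H: f ≈ √(H·N·c) = √(147000 × 9 × 0.068) = √89964 ≈ 299.9 mm.
The +f correction barely moves this — solving exactly, f² + N·c·f − N·c·H = 0 ⇒ f = (−N·c + √((N·c)² + 4·N·c·H))/2 = (−0.612 + √359856)/2 ≈ 299.63 mm, so f ≈ 300 mm.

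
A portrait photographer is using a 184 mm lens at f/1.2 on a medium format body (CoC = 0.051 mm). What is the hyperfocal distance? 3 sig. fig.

Hyperfocal distance H = f²/(N·c) + f = 184²/(1.2 × 0.051) + 184 = 33856/0.0612 + 184 ≈ 553386.6 mm ≈ 553 m.

553 m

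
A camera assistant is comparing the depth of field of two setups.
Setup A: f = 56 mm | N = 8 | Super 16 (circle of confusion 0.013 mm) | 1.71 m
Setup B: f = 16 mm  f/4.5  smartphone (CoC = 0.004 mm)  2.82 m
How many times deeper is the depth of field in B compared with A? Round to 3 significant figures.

Setup A: H = 56²/(8×0.013) + 56 ≈ 30209.8 mm; DoF = Df − Dn = 1809.24 − 1621.08 ≈ 188.16 mm.
Setup B: H = 16²/(4.5×0.004) + 16 ≈ 14238.2 mm; DoF = Df − Dn = 3512.5 − 2355.6 ≈ 1156.9 mm.
Ratio = 1156.9 / 188.16 ≈ 6.15.

6.15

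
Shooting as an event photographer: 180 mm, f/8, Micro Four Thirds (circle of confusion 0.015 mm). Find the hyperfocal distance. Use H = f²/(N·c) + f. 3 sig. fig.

270 m

Hyperfocal distance H = f²/(N·c) + f = 180²/(8 × 0.015) + 180 = 32400/0.12 + 180 ≈ 270180.0 mm ≈ 270 m.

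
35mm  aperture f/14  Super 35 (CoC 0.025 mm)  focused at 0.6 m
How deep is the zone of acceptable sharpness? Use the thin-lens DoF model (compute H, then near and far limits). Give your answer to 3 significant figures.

Hyperfocal distance H = f²/(N·c) + f = 35²/(14 × 0.025) + 35 = 1225/0.35 + 35 ≈ 3535.0 mm ≈ 3.535 m.
Near limit Dn = s·(H − f)/(H + s − 2f) = 600 × (3535.0 − 35) / (3535.0 + 600 − 2 × 35) = 600 × 3500.0 / 4065.0 ≈ 516.61 mm.
Far limit Df = s·(H − f)/(H − s) = 600 × (3535.0 − 35) / (3535.0 − 600) = 600 × 3500.0 / 2935.0 ≈ 715.50 mm.
Depth of field = Df − Dn = 715.50 − 516.61 ≈ 198.89 mm.

199 mm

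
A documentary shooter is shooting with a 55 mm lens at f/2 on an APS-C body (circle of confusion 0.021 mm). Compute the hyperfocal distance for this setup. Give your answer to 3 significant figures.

Hyperfocal distance H = f²/(N·c) + f = 55²/(2 × 0.021) + 55 = 3025/0.042 + 55 ≈ 72078.8 mm ≈ 72.1 m.

72.1 m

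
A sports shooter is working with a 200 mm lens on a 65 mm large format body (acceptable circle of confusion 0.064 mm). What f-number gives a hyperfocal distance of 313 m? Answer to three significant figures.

f/2.00

Rearrange H = f²/(N·c) + f for N: N = f² / ((H − f)·c).
N = 200² / ((313000 − 200) × 0.064) = 40000 / 20019 ≈ 2.00.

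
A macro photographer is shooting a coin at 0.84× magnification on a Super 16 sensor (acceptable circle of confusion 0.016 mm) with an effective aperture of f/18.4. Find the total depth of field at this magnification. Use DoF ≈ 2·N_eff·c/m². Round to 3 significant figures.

0.834 mm

At magnification m, DoF ≈ 2·N_eff·c/m² = 2 × 18.4 × 0.016 / 0.84² = 0.5888 / 0.7056 ≈ 0.834 mm.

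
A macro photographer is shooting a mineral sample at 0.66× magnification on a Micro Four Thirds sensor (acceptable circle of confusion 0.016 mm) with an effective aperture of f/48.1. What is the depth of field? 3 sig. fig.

3.53 mm

At magnification m, DoF ≈ 2·N_eff·c/m² = 2 × 48.1 × 0.016 / 0.66² = 1.539 / 0.4356 ≈ 3.53 mm.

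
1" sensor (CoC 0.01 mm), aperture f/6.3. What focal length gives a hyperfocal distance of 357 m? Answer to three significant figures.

150 mm

From H = f²/(N·c) + f, with f ≪ H: f ≈ √(H·N·c) = √(357000 × 6.3 × 0.01) = √22491 ≈ 150.0 mm.
The +f correction barely moves this — solving exactly, f² + N·c·f − N·c·H = 0 ⇒ f = (−N·c + √((N·c)² + 4·N·c·H))/2 = (−0.063 + √89964)/2 ≈ 149.94 mm, so f ≈ 150 mm.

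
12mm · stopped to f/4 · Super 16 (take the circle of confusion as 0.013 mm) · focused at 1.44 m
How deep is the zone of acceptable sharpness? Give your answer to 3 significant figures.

Hyperfocal distance H = f²/(N·c) + f = 12²/(4 × 0.013) + 12 = 144/0.052 + 12 ≈ 2781.2 mm ≈ 2.781 m.
Near limit Dn = s·(H − f)/(H + s − 2f) = 1440 × (2781.2 − 12) / (2781.2 + 1440 − 2 × 12) = 1440 × 2769.2 / 4197.2 ≈ 950.1 mm.
Far limit Df = s·(H − f)/(H − s) = 1440 × (2781.2 − 12) / (2781.2 − 1440) = 1440 × 2769.2 / 1341.2 ≈ 2973.2 mm.
Depth of field = Df − Dn = 2973.2 − 950.1 ≈ 2023.1 mm ≈ 2.02 m.

2.02 m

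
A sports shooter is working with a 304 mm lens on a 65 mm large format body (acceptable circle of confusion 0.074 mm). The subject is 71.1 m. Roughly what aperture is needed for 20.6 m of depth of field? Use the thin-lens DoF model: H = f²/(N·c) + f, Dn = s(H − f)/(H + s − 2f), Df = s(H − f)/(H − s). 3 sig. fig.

f/2.50

Write h = H − f = f²/(N·c). The thin-lens limits are Dn = s·h/(h + (s−f)) and Df = s·h/(h − (s−f)), so DoF = Df − Dn = 2·s·(s−f)·h / (h² − (s−f)²).
That is a quadratic in h: DoF·h² − 2·s·(s−f)·h − DoF·(s−f)² = 0 ⇒ h = (s−f)·(s + √(s² + DoF²)) / DoF = 70796 × (71100 + √(71100² + 20600²)) / 20600 = 70796 × (71100 + 74024.1) / 20600 ≈ 498748 mm.
Then N = f²/(c·h) = 304² / (0.074 × 498748) = 92416 / 36907 ≈ 2.50.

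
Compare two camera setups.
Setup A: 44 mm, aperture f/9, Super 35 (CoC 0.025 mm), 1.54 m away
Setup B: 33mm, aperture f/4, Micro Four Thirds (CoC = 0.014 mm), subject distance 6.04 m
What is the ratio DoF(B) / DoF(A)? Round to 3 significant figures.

7.47

Setup A: H = 44²/(9×0.025) + 44 ≈ 8648.4 mm; DoF = Df − Dn = 1864.10 − 1311.91 ≈ 552.19 mm.
Setup B: H = 33²/(4×0.014) + 33 ≈ 19479.4 mm; DoF = Df − Dn = 8739.7 − 4614.6 ≈ 4125.1 mm.
Ratio = 4125.1 / 552.19 ≈ 7.47.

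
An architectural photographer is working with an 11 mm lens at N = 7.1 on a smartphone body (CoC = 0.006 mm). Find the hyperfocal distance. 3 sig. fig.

Hyperfocal distance H = f²/(N·c) + f = 11²/(7.1 × 0.006) + 11 = 121/0.0426 + 11 ≈ 2851.4 mm ≈ 2.85 m.

2.85 m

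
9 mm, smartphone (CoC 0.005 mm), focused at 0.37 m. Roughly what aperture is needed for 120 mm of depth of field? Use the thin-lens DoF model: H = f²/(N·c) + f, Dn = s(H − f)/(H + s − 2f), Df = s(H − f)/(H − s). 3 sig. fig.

f/7.10

Write h = H − f = f²/(N·c). The thin-lens limits are Dn = s·h/(h + (s−f)) and Df = s·h/(h − (s−f)), so DoF = Df − Dn = 2·s·(s−f)·h / (h² − (s−f)²).
That is a quadratic in h: DoF·h² − 2·s·(s−f)·h − DoF·(s−f)² = 0 ⇒ h = (s−f)·(s + √(s² + DoF²)) / DoF = 361 × (370 + √(370² + 120²)) / 120 = 361 × (370 + 388.973) / 120 ≈ 2283.2 mm.
Then N = f²/(c·h) = 9² / (0.005 × 2283.2) = 81 / 11.416 ≈ 7.10.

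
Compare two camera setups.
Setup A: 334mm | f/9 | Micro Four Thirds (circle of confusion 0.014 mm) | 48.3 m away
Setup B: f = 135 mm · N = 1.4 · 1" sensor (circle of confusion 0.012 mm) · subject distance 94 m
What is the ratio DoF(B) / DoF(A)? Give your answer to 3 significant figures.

Setup A: H = 334²/(9×0.014) + 334 ≈ 885699.1 mm; DoF = Df − Dn = 51066.6 − 45817.8 ≈ 5248.8 mm.
Setup B: H = 135²/(1.4×0.012) + 135 ≈ 1084956.4 mm; DoF = Df − Dn = 102904 − 86514 ≈ 16390 mm.
Ratio = 16390 / 5248.8 ≈ 3.12.

3.12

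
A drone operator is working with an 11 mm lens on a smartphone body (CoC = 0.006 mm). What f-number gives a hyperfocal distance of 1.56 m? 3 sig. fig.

Rearrange H = f²/(N·c) + f for N: N = f² / ((H − f)·c).
N = 11² / ((1560 − 11) × 0.006) = 121 / 9.294 ≈ 13.

f/13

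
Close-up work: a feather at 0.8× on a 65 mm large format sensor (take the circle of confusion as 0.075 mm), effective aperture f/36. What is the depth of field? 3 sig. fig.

At magnification m, DoF ≈ 2·N_eff·c/m² = 2 × 36 × 0.075 / 0.8² = 5.4 / 0.64 ≈ 8.44 mm.

8.44 mm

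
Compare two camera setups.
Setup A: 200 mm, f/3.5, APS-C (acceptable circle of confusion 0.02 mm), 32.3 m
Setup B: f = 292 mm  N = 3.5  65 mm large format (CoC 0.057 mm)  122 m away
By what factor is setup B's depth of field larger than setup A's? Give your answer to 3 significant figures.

20.8

Setup A: H = 200²/(3.5×0.02) + 200 ≈ 571628.6 mm; DoF = Df − Dn = 34222.4 − 30582.1 ≈ 3640.3 mm.
Setup B: H = 292²/(3.5×0.057) + 292 ≈ 427680.5 mm; DoF = Df − Dn = 170575 − 94959 ≈ 75616 mm.
Ratio = 75616 / 3640.3 ≈ 20.8.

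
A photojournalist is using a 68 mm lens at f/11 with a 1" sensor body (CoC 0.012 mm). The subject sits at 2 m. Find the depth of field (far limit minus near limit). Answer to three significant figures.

221 mm

Hyperfocal distance H = f²/(N·c) + f = 68²/(11 × 0.012) + 68 = 4624/0.132 + 68 ≈ 35098.3 mm ≈ 35.10 m.
Near limit Dn = s·(H − f)/(H + s − 2f) = 2000 × (35098.3 − 68) / (35098.3 + 2000 − 2 × 68) = 2000 × 35030.3 / 36962.3 ≈ 1895.46 mm.
Far limit Df = s·(H − f)/(H − s) = 2000 × (35098.3 − 68) / (35098.3 − 2000) = 2000 × 35030.3 / 33098.3 ≈ 2116.74 mm.
Depth of field = Df − Dn = 2116.74 − 1895.46 ≈ 221.28 mm.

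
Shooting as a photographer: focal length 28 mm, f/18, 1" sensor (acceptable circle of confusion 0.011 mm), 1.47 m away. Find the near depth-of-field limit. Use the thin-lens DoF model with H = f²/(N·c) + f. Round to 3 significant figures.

1.08 m

Hyperfocal distance H = f²/(N·c) + f = 28²/(18 × 0.011) + 28 = 784/0.198 + 28 ≈ 3987.6 mm ≈ 3.988 m.
Near limit Dn = s·(H − f)/(H + s − 2f) = 1470 × (3987.6 − 28) / (3987.6 + 1470 − 2 × 28) = 1470 × 3959.6 / 5401.6 ≈ 1077.6 mm ≈ 1.08 m.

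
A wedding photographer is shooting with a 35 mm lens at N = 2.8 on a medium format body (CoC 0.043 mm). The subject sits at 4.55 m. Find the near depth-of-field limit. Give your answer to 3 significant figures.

3.15 m

Hyperfocal distance H = f²/(N·c) + f = 35²/(2.8 × 0.043) + 35 = 1225/0.1204 + 35 ≈ 10209.4 mm ≈ 10.21 m.
Near limit Dn = s·(H − f)/(H + s − 2f) = 4550 × (10209.4 − 35) / (10209.4 + 4550 − 2 × 35) = 4550 × 10174.4 / 14689.4 ≈ 3151.5 mm ≈ 3.15 m.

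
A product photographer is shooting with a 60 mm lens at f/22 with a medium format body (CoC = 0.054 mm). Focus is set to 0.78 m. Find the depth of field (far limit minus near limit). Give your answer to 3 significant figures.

Hyperfocal distance H = f²/(N·c) + f = 60²/(22 × 0.054) + 60 = 3600/1.188 + 60 ≈ 3090.3 mm ≈ 3.090 m.
Near limit Dn = s·(H − f)/(H + s − 2f) = 780 × (3090.3 − 60) / (3090.3 + 780 − 2 × 60) = 780 × 3030.3 / 3750.3 ≈ 630.25 mm.
Far limit Df = s·(H − f)/(H − s) = 780 × (3090.3 − 60) / (3090.3 − 780) = 780 × 3030.3 / 2310.3 ≈ 1023.08 mm.
Depth of field = Df − Dn = 1023.08 − 630.25 ≈ 392.83 mm.

393 mm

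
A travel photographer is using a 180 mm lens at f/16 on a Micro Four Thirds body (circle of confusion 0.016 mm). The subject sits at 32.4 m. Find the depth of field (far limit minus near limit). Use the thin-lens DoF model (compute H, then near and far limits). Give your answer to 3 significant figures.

17.6 m

Hyperfocal distance H = f²/(N·c) + f = 180²/(16 × 0.016) + 180 = 32400/0.256 + 180 ≈ 126742.5 mm ≈ 126.7 m.
Near limit Dn = s·(H − f)/(H + s − 2f) = 32400 × (126742.5 − 180) / (126742.5 + 32400 − 2 × 180) = 32400 × 126562.5 / 158782.5 ≈ 25825 mm.
Far limit Df = s·(H − f)/(H − s) = 32400 × (126742.5 − 180) / (126742.5 − 32400) = 32400 × 126562.5 / 94342.5 ≈ 43465 mm.
Depth of field = Df − Dn = 43465 − 25825 ≈ 17640 mm ≈ 17.6 m.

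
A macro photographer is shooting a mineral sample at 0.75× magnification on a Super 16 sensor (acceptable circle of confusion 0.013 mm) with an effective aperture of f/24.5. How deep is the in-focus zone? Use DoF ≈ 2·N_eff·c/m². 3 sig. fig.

At magnification m, DoF ≈ 2·N_eff·c/m² = 2 × 24.5 × 0.013 / 0.75² = 0.637 / 0.5625 ≈ 1.13 mm.

1.13 mm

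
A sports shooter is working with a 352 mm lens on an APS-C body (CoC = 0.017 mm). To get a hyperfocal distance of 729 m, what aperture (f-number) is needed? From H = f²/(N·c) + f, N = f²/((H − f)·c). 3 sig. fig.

f/10

Rearrange H = f²/(N·c) + f for N: N = f² / ((H − f)·c).
N = 352² / ((729000 − 352) × 0.017) = 123904 / 12387 ≈ 10.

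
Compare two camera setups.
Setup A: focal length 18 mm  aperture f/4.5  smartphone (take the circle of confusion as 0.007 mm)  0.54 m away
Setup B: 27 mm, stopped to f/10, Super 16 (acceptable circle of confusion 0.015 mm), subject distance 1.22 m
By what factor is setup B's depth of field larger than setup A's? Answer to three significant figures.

Setup A: H = 18²/(4.5×0.007) + 18 ≈ 10303.7 mm; DoF = Df − Dn = 568.870 − 513.919 ≈ 54.951 mm.
Setup B: H = 27²/(10×0.015) + 27 ≈ 4887.0 mm; DoF = Df − Dn = 1616.91 − 979.55 ≈ 637.36 mm.
Ratio = 637.36 / 54.951 ≈ 11.6.

11.6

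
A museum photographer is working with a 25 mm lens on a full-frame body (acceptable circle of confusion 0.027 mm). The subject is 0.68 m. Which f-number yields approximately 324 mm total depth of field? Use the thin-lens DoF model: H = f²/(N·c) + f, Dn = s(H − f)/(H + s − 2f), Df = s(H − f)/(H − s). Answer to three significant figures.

Write h = H − f = f²/(N·c). The thin-lens limits are Dn = s·h/(h + (s−f)) and Df = s·h/(h − (s−f)), so DoF = Df − Dn = 2·s·(s−f)·h / (h² − (s−f)²).
That is a quadratic in h: DoF·h² − 2·s·(s−f)·h − DoF·(s−f)² = 0 ⇒ h = (s−f)·(s + √(s² + DoF²)) / DoF = 655 × (680 + √(680² + 324²)) / 324 = 655 × (680 + 753.244) / 324 ≈ 2897.5 mm.
Then N = f²/(c·h) = 25² / (0.027 × 2897.5) = 625 / 78.231 ≈ 7.99.

f/7.99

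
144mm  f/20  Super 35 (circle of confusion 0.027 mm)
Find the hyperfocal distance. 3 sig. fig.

Hyperfocal distance H = f²/(N·c) + f = 144²/(20 × 0.027) + 144 = 20736/0.54 + 144 ≈ 38544.0 mm ≈ 38.5 m.

38.5 m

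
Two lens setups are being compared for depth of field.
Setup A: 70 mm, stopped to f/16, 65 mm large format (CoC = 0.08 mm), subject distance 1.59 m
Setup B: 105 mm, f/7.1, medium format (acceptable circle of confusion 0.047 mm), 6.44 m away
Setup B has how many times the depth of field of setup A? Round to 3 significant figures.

1.71

Setup A: H = 70²/(16×0.08) + 70 ≈ 3898.1 mm; DoF = Df − Dn = 2637.1 − 1138.1 ≈ 1499.0 mm.
Setup B: H = 105²/(7.1×0.047) + 105 ≈ 33143.7 mm; DoF = Df − Dn = 7967.8 − 5403.8 ≈ 2564.0 mm.
Ratio = 2564.0 / 1499.0 ≈ 1.71.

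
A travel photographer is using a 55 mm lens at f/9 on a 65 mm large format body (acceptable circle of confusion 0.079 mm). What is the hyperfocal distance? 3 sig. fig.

Hyperfocal distance H = f²/(N·c) + f = 55²/(9 × 0.079) + 55 = 3025/0.711 + 55 ≈ 4309.6 mm ≈ 4.31 m.

4.31 m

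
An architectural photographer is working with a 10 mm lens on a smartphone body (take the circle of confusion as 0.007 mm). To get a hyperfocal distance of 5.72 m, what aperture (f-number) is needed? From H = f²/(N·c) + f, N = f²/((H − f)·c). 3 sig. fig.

f/2.50

Rearrange H = f²/(N·c) + f for N: N = f² / ((H − f)·c).
N = 10² / ((5720 − 10) × 0.007) = 100 / 39.97 ≈ 2.50.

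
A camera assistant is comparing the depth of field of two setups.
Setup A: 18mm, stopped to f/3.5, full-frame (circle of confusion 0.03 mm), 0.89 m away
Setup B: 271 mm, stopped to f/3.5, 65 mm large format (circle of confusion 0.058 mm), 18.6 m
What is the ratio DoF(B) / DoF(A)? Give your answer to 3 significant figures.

Setup A: H = 18²/(3.5×0.03) + 18 ≈ 3103.7 mm; DoF = Df − Dn = 1240.58 − 693.91 ≈ 546.67 mm.
Setup B: H = 271²/(3.5×0.058) + 271 ≈ 362049.3 mm; DoF = Df − Dn = 19592.6 − 17703.1 ≈ 1889.5 mm.
Ratio = 1889.5 / 546.67 ≈ 3.46.

3.46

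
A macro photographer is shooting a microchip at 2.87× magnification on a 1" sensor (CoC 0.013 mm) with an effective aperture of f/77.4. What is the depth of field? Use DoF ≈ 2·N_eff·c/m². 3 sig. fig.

0.244 mm

At magnification m, DoF ≈ 2·N_eff·c/m² = 2 × 77.4 × 0.013 / 2.87² = 2.012 / 8.237 ≈ 0.244 mm.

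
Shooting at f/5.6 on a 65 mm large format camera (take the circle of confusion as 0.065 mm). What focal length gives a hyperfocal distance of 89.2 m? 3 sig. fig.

From H = f²/(N·c) + f, with f ≪ H: f ≈ √(H·N·c) = √(89200 × 5.6 × 0.065) = √32469 ≈ 180.2 mm.
The +f correction barely moves this — solving exactly, f² + N·c·f − N·c·H = 0 ⇒ f = (−N·c + √((N·c)² + 4·N·c·H))/2 = (−0.364 + √129875)/2 ≈ 180.01 mm, so f ≈ 180 mm.

180 mm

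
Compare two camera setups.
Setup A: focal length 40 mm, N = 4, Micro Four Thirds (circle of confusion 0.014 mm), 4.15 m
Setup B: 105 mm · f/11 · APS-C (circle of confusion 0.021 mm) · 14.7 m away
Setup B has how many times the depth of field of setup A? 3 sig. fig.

Setup A: H = 40²/(4×0.014) + 40 ≈ 28611.4 mm; DoF = Df − Dn = 4847.3 − 3628.1 ≈ 1219.2 mm.
Setup B: H = 105²/(11×0.021) + 105 ≈ 47832.3 mm; DoF = Df − Dn = 21175.5 − 11257.5 ≈ 9918.0 mm.
Ratio = 9918.0 / 1219.2 ≈ 8.13.

8.13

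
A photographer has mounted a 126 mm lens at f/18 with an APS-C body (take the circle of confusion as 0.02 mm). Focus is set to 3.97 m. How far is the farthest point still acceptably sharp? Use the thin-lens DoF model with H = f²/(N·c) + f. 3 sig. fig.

Hyperfocal distance H = f²/(N·c) + f = 126²/(18 × 0.02) + 126 = 15876/0.36 + 126 ≈ 44226.0 mm ≈ 44.23 m.
Far limit Df = s·(H − f)/(H − s) = 3970 × (44226.0 − 126) / (44226.0 − 3970) = 3970 × 44100.0 / 40256.0 ≈ 4349.1 mm ≈ 4.35 m.

4.35 m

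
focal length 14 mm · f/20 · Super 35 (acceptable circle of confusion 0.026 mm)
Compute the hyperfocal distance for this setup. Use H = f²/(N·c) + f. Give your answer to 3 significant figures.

391 mm

Hyperfocal distance H = f²/(N·c) + f = 14²/(20 × 0.026) + 14 = 196/0.52 + 14 ≈ 390.9 mm ≈ 0.391 m.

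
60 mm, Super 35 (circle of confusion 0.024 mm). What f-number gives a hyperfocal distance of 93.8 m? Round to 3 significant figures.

Rearrange H = f²/(N·c) + f for N: N = f² / ((H − f)·c).
N = 60² / ((93800 − 60) × 0.024) = 3600 / 2250 ≈ 1.60.

f/1.60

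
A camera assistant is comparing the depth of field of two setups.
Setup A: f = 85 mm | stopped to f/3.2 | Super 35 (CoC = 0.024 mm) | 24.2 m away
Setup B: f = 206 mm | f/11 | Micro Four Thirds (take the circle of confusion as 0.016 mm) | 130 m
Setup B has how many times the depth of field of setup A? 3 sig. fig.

Setup A: H = 85²/(3.2×0.024) + 85 ≈ 94160.5 mm; DoF = Df − Dn = 32542 − 19262 ≈ 13280 mm.
Setup B: H = 206²/(11×0.016) + 206 ≈ 241319.6 mm; DoF = Df − Dn = 281575 − 84508 ≈ 197067 mm.
Ratio = 197067 / 13280 ≈ 14.8.

14.8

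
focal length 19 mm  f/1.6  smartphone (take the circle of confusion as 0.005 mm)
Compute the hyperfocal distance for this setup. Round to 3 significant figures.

Hyperfocal distance H = f²/(N·c) + f = 19²/(1.6 × 0.005) + 19 = 361/0.008 + 19 ≈ 45144.0 mm ≈ 45.1 m.

45.1 m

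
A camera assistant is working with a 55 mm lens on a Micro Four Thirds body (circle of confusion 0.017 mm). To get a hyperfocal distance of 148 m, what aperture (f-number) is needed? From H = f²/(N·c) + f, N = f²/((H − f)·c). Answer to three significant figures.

Rearrange H = f²/(N·c) + f for N: N = f² / ((H − f)·c).
N = 55² / ((148000 − 55) × 0.017) = 3025 / 2515 ≈ 1.20.

f/1.20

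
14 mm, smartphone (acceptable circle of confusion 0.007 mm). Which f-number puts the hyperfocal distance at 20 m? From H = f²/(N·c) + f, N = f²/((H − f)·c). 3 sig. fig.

Rearrange H = f²/(N·c) + f for N: N = f² / ((H − f)·c).
N = 14² / ((20000 − 14) × 0.007) = 196 / 139.9 ≈ 1.40.

f/1.40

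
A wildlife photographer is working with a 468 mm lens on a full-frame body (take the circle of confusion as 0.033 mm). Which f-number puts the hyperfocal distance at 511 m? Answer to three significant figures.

Rearrange H = f²/(N·c) + f for N: N = f² / ((H − f)·c).
N = 468² / ((511000 − 468) × 0.033) = 219024 / 16848 ≈ 13.

f/13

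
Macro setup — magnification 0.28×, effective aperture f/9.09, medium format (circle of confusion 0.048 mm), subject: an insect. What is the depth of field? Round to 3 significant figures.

11.1 mm

At magnification m, DoF ≈ 2·N_eff·c/m² = 2 × 9.09 × 0.048 / 0.28² = 0.8726 / 0.0784 ≈ 11.1 mm.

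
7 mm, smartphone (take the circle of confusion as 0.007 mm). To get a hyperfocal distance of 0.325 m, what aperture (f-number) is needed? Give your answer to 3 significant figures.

Rearrange H = f²/(N·c) + f for N: N = f² / ((H − f)·c).
N = 7² / ((325 − 7) × 0.007) = 49 / 2.226 ≈ 22.

f/22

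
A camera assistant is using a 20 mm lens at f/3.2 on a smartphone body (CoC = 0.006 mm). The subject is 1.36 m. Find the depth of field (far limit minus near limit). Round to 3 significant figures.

Hyperfocal distance H = f²/(N·c) + f = 20²/(3.2 × 0.006) + 20 = 400/0.0192 + 20 ≈ 20853.3 mm ≈ 20.85 m.
Near limit Dn = s·(H − f)/(H + s − 2f) = 1360 × (20853.3 − 20) / (20853.3 + 1360 − 2 × 20) = 1360 × 20833.3 / 22173.3 ≈ 1277.81 mm.
Far limit Df = s·(H − f)/(H − s) = 1360 × (20853.3 − 20) / (20853.3 − 1360) = 1360 × 20833.3 / 19493.3 ≈ 1453.49 mm.
Depth of field = Df − Dn = 1453.49 − 1277.81 ≈ 175.68 mm.

176 mm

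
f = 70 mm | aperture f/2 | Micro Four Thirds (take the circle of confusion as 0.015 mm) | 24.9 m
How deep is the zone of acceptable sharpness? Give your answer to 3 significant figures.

Hyperfocal distance H = f²/(N·c) + f = 70²/(2 × 0.015) + 70 = 4900/0.03 + 70 ≈ 163403.3 mm ≈ 163.4 m.
Near limit Dn = s·(H − f)/(H + s − 2f) = 24900 × (163403.3 − 70) / (163403.3 + 24900 − 2 × 70) = 24900 × 163333.3 / 188163.3 ≈ 21614.2 mm.
Far limit Df = s·(H − f)/(H − s) = 24900 × (163403.3 − 70) / (163403.3 − 24900) = 24900 × 163333.3 / 138503.3 ≈ 29363.9 mm.
Depth of field = Df − Dn = 29363.9 − 21614.2 ≈ 7749.7 mm ≈ 7.75 m.

7.75 m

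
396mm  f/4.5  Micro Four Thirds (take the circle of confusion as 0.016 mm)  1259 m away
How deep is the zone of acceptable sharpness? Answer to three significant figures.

2180 m

Hyperfocal distance H = f²/(N·c) + f = 396²/(4.5 × 0.016) + 396 = 156816/0.072 + 396 ≈ 2178396.0 mm ≈ 2178 m.
Near limit Dn = s·(H − f)/(H + s − 2f) = 1259000 × (2178396.0 − 396) / (2178396.0 + 1259000 − 2 × 396) = 1259000 × 2178000.0 / 3436604.0 ≈ 797910 mm.
Far limit Df = s·(H − f)/(H − s) = 1259000 × (2178396.0 − 396) / (2178396.0 − 1259000) = 1259000 × 2178000.0 / 919396.0 ≈ 2982504 mm.
Depth of field = Df − Dn = 2982504 − 797910 ≈ 2184594 mm ≈ 2180 m.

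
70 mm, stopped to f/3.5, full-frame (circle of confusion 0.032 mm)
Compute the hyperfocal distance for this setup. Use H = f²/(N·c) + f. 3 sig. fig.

Hyperfocal distance H = f²/(N·c) + f = 70²/(3.5 × 0.032) + 70 = 4900/0.112 + 70 ≈ 43820.0 mm ≈ 43.8 m.

43.8 m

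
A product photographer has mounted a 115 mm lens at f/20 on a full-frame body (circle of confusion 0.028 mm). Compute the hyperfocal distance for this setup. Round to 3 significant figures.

Hyperfocal distance H = f²/(N·c) + f = 115²/(20 × 0.028) + 115 = 13225/0.56 + 115 ≈ 23731.1 mm ≈ 23.7 m.

23.7 m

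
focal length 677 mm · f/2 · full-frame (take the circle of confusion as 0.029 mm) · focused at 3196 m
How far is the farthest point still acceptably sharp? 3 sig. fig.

Hyperfocal distance H = f²/(N·c) + f = 677²/(2 × 0.029) + 677 = 458329/0.058 + 677 ≈ 7902901.1 mm ≈ 7903 m.
Far limit Df = s·(H − f)/(H − s) = 3196000 × (7902901.1 − 677) / (7902901.1 − 3196000) = 3196000 × 7902224.1 / 4706901.1 ≈ 5365634 mm ≈ 5370 m.

5370 m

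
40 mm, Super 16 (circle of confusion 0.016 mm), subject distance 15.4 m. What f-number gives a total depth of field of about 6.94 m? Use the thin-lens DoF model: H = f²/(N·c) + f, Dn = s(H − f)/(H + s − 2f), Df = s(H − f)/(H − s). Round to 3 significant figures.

f/1.40

Write h = H − f = f²/(N·c). The thin-lens limits are Dn = s·h/(h + (s−f)) and Df = s·h/(h − (s−f)), so DoF = Df − Dn = 2·s·(s−f)·h / (h² − (s−f)²).
That is a quadratic in h: DoF·h² − 2·s·(s−f)·h − DoF·(s−f)² = 0 ⇒ h = (s−f)·(s + √(s² + DoF²)) / DoF = 15360 × (15400 + √(15400² + 6940²)) / 6940 = 15360 × (15400 + 16891.5) / 6940 ≈ 71469 mm.
Then N = f²/(c·h) = 40² / (0.016 × 71469) = 1600 / 1143.5 ≈ 1.40.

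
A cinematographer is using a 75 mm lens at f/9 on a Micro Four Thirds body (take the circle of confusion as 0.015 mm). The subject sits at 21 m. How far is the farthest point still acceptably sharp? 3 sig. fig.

42.2 m

Hyperfocal distance H = f²/(N·c) + f = 75²/(9 × 0.015) + 75 = 5625/0.135 + 75 ≈ 41741.7 mm ≈ 41.74 m.
Far limit Df = s·(H − f)/(H − s) = 21000 × (41741.7 − 75) / (41741.7 − 21000) = 21000 × 41666.7 / 20741.7 ≈ 42186 mm ≈ 42.2 m.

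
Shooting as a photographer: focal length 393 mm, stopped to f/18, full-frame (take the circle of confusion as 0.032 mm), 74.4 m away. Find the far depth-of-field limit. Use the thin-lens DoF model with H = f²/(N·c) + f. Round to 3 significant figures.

Hyperfocal distance H = f²/(N·c) + f = 393²/(18 × 0.032) + 393 = 154449/0.576 + 393 ≈ 268533.6 mm ≈ 268.5 m.
Far limit Df = s·(H − f)/(H − s) = 74400 × (268533.6 − 393) / (268533.6 − 74400) = 74400 × 268140.6 / 194133.6 ≈ 102763 mm ≈ 103 m.

103 m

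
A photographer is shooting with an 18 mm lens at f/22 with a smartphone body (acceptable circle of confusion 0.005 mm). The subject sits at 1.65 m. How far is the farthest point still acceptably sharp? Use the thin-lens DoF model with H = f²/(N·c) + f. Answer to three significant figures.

3.70 m

Hyperfocal distance H = f²/(N·c) + f = 18²/(22 × 0.005) + 18 = 324/0.11 + 18 ≈ 2963.5 mm ≈ 2.963 m.
Far limit Df = s·(H − f)/(H − s) = 1650 × (2963.5 − 18) / (2963.5 − 1650) = 1650 × 2945.5 / 1313.5 ≈ 3700.2 mm ≈ 3.70 m.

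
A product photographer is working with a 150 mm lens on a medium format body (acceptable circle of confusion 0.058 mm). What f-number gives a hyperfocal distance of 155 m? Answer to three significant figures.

Rearrange H = f²/(N·c) + f for N: N = f² / ((H − f)·c).
N = 150² / ((155000 − 150) × 0.058) = 22500 / 8981 ≈ 2.51.

f/2.51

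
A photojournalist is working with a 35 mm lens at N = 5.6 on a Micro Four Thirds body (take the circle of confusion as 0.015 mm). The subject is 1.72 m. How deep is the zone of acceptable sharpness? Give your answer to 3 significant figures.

Hyperfocal distance H = f²/(N·c) + f = 35²/(5.6 × 0.015) + 35 = 1225/0.084 + 35 ≈ 14618.3 mm ≈ 14.62 m.
Near limit Dn = s·(H − f)/(H + s − 2f) = 1720 × (14618.3 − 35) / (14618.3 + 1720 − 2 × 35) = 1720 × 14583.3 / 16268.3 ≈ 1541.85 mm.
Far limit Df = s·(H − f)/(H − s) = 1720 × (14618.3 − 35) / (14618.3 − 1720) = 1720 × 14583.3 / 12898.3 ≈ 1944.70 mm.
Depth of field = Df − Dn = 1944.70 − 1541.85 ≈ 402.85 mm.

403 mm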